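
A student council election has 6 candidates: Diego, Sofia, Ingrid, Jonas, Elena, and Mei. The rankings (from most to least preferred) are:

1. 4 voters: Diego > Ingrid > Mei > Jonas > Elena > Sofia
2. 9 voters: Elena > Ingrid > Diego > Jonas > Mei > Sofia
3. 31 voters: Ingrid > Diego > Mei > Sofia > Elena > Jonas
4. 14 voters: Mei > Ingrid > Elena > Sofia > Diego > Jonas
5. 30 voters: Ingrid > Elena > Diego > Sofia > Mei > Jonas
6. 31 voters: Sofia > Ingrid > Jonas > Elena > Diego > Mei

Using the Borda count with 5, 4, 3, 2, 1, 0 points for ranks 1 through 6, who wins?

Ingrid

Diego: 4·5 + 9·3 + 31·4 + 14·1 + 30·3 + 31·1 = 306
Sofia: 4·0 + 9·0 + 31·2 + 14·2 + 30·2 + 31·5 = 305
Ingrid: 4·4 + 9·4 + 31·5 + 14·4 + 30·5 + 31·4 = 537
Jonas: 4·2 + 9·2 + 31·0 + 14·0 + 30·0 + 31·3 = 119
Elena: 4·1 + 9·5 + 31·1 + 14·3 + 30·4 + 31·2 = 304
Mei: 4·3 + 9·1 + 31·3 + 14·5 + 30·1 + 31·0 = 214
Ingrid has the highest Borda score (537).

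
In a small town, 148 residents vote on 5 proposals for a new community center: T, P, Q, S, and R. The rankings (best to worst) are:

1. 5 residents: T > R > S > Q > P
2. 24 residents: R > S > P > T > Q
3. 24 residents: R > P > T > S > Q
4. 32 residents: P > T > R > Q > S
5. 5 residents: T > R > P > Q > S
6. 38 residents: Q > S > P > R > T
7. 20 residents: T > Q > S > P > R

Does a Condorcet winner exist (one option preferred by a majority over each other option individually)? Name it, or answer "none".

Checking pairwise contests:
P beats T 118–30.
S beats P 87–61.
T beats Q 110–38.
T beats S 86–62.
P beats R 90–58.
Every option loses at least one head-to-head, so there is no Condorcet winner.

none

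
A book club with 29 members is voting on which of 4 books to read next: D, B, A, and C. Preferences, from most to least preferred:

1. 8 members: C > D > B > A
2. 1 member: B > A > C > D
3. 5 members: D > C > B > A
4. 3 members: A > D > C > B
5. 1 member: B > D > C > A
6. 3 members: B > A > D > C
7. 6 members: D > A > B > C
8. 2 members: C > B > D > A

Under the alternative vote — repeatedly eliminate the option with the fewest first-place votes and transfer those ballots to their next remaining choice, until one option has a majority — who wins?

Round 1: D 11, B 5, A 3, C 10. Eliminate A.
Round 2: D 14, B 5, C 10. Eliminate B.
Round 3: D 18, C 11. D has a majority.

D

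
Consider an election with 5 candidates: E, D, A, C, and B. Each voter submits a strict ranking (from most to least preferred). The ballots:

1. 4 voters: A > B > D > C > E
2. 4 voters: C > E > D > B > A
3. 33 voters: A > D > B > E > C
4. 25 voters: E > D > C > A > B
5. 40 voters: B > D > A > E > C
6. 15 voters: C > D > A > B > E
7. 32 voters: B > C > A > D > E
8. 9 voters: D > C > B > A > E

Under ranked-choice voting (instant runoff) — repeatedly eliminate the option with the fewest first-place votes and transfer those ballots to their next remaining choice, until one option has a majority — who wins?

B

Round 1: E 25, D 9, A 37, C 19, B 72. Eliminate D.
Round 2: E 25, A 37, C 28, B 72. Eliminate E.
Round 3: A 37, C 53, B 72. Eliminate A.
Round 4: C 53, B 109. B has a majority.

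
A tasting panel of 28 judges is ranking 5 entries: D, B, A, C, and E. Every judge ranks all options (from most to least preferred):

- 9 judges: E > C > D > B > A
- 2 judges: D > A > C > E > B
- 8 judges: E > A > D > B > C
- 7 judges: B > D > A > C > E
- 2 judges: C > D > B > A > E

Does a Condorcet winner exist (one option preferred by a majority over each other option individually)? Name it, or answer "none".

E

E vs D: 17–11 for E.
E vs B: 19–9 for E.
E vs A: 17–11 for E.
E vs C: 17–11 for E.
E beats every other option head-to-head.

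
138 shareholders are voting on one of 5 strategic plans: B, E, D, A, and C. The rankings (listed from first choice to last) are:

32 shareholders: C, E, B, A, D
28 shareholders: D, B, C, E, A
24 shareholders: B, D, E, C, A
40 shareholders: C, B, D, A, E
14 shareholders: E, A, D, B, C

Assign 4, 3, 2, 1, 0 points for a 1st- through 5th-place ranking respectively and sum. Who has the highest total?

B: 32·2 + 28·3 + 24·4 + 40·3 + 14·1 = 378
E: 32·3 + 28·1 + 24·2 + 40·0 + 14·4 = 228
D: 32·0 + 28·4 + 24·3 + 40·2 + 14·2 = 292
A: 32·1 + 28·0 + 24·0 + 40·1 + 14·3 = 114
C: 32·4 + 28·2 + 24·1 + 40·4 + 14·0 = 368
B has the highest Borda score (378).

B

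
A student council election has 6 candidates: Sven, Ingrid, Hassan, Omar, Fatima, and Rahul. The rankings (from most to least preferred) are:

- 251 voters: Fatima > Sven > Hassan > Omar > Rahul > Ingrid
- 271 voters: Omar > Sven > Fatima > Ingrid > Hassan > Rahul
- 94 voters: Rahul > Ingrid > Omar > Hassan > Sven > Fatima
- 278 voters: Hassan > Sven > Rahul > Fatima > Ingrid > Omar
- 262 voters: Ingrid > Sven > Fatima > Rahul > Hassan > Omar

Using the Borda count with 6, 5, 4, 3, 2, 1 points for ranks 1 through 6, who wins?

Sven

Sven: 251·5 + 271·5 + 94·2 + 278·5 + 262·5 = 5498
Ingrid: 251·1 + 271·3 + 94·5 + 278·2 + 262·6 = 3662
Hassan: 251·4 + 271·2 + 94·3 + 278·6 + 262·2 = 4020
Omar: 251·3 + 271·6 + 94·4 + 278·1 + 262·1 = 3295
Fatima: 251·6 + 271·4 + 94·1 + 278·3 + 262·4 = 4566
Rahul: 251·2 + 271·1 + 94·6 + 278·4 + 262·3 = 3235
Sven has the highest Borda score (5498).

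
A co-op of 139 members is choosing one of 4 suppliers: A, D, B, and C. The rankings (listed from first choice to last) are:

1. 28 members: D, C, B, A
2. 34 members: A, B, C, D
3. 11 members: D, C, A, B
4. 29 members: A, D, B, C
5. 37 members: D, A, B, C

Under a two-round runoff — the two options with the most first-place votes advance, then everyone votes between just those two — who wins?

Round 1 first-place votes: A 63, D 76, B 0, C 0.
D and A advance.
Runoff: D is preferred to A by 76 voters; A by 63.
D wins the runoff.

D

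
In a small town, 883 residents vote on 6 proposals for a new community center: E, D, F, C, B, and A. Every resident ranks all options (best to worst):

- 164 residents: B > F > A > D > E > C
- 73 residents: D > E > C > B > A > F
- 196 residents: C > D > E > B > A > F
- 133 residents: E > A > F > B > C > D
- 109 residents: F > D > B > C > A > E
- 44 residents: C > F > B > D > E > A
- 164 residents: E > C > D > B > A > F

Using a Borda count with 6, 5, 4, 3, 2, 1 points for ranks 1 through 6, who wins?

E

E: 164·2 + 73·5 + 196·4 + 133·6 + 109·1 + 44·2 + 164·6 = 3456
D: 164·3 + 73·6 + 196·5 + 133·1 + 109·5 + 44·3 + 164·4 = 3376
F: 164·5 + 73·1 + 196·1 + 133·4 + 109·6 + 44·5 + 164·1 = 2659
C: 164·1 + 73·4 + 196·6 + 133·2 + 109·3 + 44·6 + 164·5 = 3309
B: 164·6 + 73·3 + 196·3 + 133·3 + 109·4 + 44·4 + 164·3 = 3294
A: 164·4 + 73·2 + 196·2 + 133·5 + 109·2 + 44·1 + 164·2 = 2449
E has the highest Borda score (3456).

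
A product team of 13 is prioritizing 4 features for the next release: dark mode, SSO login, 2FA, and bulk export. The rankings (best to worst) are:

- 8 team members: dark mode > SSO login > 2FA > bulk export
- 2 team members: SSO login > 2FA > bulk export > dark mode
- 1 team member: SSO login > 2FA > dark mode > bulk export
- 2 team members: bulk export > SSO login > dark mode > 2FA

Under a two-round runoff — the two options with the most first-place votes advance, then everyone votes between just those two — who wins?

dark mode

Round 1 first-place votes: dark mode 8, SSO login 3, 2FA 0, bulk export 2.
dark mode and SSO login advance.
Runoff: dark mode is preferred to SSO login by 8 voters; SSO login by 5.
dark mode wins the runoff.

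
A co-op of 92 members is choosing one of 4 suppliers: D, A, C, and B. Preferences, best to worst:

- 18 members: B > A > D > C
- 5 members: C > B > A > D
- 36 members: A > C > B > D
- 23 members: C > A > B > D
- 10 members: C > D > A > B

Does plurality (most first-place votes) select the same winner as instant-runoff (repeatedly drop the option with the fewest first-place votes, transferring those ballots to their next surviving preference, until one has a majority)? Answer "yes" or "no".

no

Plurality — first-place votes: D 0, A 36, C 38, B 18. Winner: C.
Instant-runoff — R1 D 0, A 36, C 38, B 18 (D out); R2 A 36, C 38, B 18 (B out); R3 A 54, C 38 (A winner). Winner: A.
The two methods disagree.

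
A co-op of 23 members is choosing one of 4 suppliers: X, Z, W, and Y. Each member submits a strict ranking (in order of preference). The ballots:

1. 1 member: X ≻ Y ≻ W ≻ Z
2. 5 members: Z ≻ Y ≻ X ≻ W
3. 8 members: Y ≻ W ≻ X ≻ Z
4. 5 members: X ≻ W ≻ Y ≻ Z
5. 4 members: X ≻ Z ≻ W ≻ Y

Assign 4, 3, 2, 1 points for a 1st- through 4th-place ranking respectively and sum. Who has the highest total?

X: 1·4 + 5·2 + 8·2 + 5·4 + 4·4 = 66
Z: 1·1 + 5·4 + 8·1 + 5·1 + 4·3 = 46
W: 1·2 + 5·1 + 8·3 + 5·3 + 4·2 = 54
Y: 1·3 + 5·3 + 8·4 + 5·2 + 4·1 = 64
X has the highest Borda score (66).

X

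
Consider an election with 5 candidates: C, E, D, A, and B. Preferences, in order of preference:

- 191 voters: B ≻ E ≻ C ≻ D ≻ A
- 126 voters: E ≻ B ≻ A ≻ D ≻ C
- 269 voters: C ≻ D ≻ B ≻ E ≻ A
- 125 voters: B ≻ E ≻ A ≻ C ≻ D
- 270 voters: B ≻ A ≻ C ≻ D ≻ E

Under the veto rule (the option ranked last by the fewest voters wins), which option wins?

B

Last-place votes: C 126, E 270, D 125, A 460, B 0.
B is ranked last by the fewest voters, so B wins.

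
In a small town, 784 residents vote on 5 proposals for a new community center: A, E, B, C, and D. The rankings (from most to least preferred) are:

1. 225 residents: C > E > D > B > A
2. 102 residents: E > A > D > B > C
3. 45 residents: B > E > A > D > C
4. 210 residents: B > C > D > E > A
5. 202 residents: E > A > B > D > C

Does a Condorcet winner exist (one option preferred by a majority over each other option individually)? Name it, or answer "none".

none

Checking pairwise contests:
E beats A 784–0.
C beats E 435–349.
E beats B 529–255.
B beats C 559–225.
E beats D 574–210.
Every option loses at least one head-to-head, so there is no Condorcet winner.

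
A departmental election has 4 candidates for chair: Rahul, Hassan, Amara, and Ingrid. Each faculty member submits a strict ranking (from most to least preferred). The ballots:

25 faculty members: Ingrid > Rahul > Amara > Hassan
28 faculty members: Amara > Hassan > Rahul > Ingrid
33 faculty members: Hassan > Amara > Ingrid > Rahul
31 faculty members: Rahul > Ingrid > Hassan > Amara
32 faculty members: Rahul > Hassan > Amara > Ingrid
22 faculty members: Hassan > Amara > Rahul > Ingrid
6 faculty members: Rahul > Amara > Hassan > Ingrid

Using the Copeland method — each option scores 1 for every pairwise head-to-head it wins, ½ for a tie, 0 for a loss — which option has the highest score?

Rahul

Rahul: beats Hassan, Amara, and Ingrid → score 3.
Hassan: beats Amara and Ingrid; loses to Rahul → score 2.
Amara: beats Ingrid; loses to Rahul and Hassan → score 1.
Ingrid: loses to Rahul, Hassan, and Amara → score 0.
Rahul has the best pairwise record.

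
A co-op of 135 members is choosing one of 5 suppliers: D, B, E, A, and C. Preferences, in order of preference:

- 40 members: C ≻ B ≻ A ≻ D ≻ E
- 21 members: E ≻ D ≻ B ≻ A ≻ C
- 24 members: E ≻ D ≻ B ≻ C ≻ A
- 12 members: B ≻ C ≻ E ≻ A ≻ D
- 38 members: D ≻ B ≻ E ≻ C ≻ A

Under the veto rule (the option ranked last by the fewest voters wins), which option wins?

B

Last-place votes: D 12, B 0, E 40, A 62, C 21.
B is ranked last by the fewest voters, so B wins.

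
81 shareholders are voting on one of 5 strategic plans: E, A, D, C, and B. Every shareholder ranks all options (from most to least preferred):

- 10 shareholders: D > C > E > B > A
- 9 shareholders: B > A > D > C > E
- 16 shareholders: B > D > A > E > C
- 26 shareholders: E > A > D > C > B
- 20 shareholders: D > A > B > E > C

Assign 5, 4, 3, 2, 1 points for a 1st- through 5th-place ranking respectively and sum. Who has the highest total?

D

E: 10·3 + 9·1 + 16·2 + 26·5 + 20·2 = 241
A: 10·1 + 9·4 + 16·3 + 26·4 + 20·4 = 278
D: 10·5 + 9·3 + 16·4 + 26·3 + 20·5 = 319
C: 10·4 + 9·2 + 16·1 + 26·2 + 20·1 = 146
B: 10·2 + 9·5 + 16·5 + 26·1 + 20·3 = 231
D has the highest Borda score (319).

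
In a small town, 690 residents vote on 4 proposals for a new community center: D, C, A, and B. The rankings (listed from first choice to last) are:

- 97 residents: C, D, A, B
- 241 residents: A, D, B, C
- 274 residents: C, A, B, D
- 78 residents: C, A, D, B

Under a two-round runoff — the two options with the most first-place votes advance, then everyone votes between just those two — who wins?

Round 1 first-place votes: D 0, C 449, A 241, B 0.
C and A advance.
Runoff: C is preferred to A by 449 voters; A by 241.
C wins the runoff.

C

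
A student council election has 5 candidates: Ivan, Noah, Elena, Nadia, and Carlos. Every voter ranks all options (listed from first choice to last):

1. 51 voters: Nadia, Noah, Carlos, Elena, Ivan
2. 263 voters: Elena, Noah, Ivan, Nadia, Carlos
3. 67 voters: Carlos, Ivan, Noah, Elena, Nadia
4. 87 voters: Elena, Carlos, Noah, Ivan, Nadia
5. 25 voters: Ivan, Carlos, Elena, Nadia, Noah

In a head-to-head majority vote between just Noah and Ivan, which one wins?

Noah

Voters preferring Noah to Ivan: 401; preferring Ivan to Noah: 92.
Noah wins the head-to-head.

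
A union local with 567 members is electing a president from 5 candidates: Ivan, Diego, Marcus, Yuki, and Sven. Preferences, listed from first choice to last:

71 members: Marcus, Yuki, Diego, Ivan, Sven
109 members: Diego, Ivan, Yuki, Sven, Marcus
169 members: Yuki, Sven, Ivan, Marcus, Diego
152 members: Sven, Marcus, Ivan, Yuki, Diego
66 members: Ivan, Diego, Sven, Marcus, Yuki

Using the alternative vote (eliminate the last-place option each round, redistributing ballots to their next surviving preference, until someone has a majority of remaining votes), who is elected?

Round 1: Ivan 66, Diego 109, Marcus 71, Yuki 169, Sven 152. Eliminate Ivan.
Round 2: Diego 175, Marcus 71, Yuki 169, Sven 152. Eliminate Marcus.
Round 3: Diego 175, Yuki 240, Sven 152. Eliminate Sven.
Round 4: Diego 175, Yuki 392. Yuki has a majority.

Yuki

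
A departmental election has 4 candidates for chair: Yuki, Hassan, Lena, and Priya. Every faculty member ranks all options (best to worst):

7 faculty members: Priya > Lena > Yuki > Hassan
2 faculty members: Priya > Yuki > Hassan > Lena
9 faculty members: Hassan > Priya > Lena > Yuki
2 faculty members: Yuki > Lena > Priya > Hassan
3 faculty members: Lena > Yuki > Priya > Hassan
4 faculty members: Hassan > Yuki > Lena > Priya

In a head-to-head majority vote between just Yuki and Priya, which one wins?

Priya

Voters preferring Yuki to Priya: 9; preferring Priya to Yuki: 18.
Priya wins the head-to-head.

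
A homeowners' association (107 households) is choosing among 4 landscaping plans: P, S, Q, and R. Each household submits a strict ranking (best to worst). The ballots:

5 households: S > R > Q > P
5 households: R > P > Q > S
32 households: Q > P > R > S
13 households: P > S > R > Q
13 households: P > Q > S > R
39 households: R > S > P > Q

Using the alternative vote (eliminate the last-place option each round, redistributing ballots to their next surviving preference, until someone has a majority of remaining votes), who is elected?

R

Round 1: P 26, S 5, Q 32, R 44. Eliminate S.
Round 2: P 26, Q 32, R 49. Eliminate P.
Round 3: Q 45, R 62. R has a majority.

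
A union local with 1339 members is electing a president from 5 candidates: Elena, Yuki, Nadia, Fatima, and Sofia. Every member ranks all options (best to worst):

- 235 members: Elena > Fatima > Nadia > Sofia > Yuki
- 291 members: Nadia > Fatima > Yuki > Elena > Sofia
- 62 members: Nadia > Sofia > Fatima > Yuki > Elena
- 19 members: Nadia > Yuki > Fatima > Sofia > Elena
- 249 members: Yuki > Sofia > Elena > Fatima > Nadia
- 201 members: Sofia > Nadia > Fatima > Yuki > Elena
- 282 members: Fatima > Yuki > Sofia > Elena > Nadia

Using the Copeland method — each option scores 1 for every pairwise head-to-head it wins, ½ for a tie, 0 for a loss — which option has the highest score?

Elena: beats Nadia; loses to Yuki, Fatima, and Sofia → score 1.
Yuki: beats Elena and Sofia; loses to Nadia and Fatima → score 2.
Nadia: beats Yuki; loses to Elena, Fatima, and Sofia → score 1.
Fatima: beats Elena, Yuki, Nadia, and Sofia → score 4.
Sofia: beats Elena and Nadia; loses to Yuki and Fatima → score 2.
Fatima has the best pairwise record.

Fatima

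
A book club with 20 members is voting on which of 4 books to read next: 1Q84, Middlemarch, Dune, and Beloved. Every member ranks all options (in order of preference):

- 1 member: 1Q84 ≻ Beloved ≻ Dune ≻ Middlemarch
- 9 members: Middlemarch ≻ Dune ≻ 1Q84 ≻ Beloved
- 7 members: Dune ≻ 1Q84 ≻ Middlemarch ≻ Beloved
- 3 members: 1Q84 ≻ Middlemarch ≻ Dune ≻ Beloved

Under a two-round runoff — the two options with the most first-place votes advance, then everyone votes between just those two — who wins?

Middlemarch

Round 1 first-place votes: 1Q84 4, Middlemarch 9, Dune 7, Beloved 0.
Middlemarch and Dune advance.
Runoff: Middlemarch is preferred to Dune by 12 voters; Dune by 8.
Middlemarch wins the runoff.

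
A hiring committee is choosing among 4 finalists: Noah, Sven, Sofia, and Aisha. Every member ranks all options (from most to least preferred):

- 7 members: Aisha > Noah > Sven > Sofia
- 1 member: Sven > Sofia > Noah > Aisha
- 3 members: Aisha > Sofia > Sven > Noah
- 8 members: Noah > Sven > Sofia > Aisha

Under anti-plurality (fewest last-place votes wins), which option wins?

Last-place votes: Noah 3, Sven 0, Sofia 7, Aisha 9.
Sven is ranked last by the fewest voters, so Sven wins.

Sven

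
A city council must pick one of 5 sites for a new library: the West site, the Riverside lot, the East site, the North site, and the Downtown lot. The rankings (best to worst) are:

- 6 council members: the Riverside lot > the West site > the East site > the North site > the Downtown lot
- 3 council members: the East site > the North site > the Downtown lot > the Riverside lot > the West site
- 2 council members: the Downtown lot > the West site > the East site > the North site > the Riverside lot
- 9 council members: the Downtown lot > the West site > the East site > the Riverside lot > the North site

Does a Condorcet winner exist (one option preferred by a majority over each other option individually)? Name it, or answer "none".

the Downtown lot vs the West site: 14–6 for the Downtown lot.
the Downtown lot vs the Riverside lot: 14–6 for the Downtown lot.
the Downtown lot vs the East site: 11–9 for the Downtown lot.
the Downtown lot vs the North site: 11–9 for the Downtown lot.
the Downtown lot beats every other option head-to-head.

the Downtown lot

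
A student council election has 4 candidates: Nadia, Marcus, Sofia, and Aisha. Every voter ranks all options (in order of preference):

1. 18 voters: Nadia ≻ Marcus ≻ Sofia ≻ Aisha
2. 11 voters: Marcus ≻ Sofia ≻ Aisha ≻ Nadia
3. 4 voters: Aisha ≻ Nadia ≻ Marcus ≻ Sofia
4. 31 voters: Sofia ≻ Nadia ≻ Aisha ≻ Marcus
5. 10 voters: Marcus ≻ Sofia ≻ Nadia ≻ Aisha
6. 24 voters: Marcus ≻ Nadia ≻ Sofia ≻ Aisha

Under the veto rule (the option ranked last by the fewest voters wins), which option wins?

Last-place votes: Nadia 11, Marcus 31, Sofia 4, Aisha 52.
Sofia is ranked last by the fewest voters, so Sofia wins.

Sofia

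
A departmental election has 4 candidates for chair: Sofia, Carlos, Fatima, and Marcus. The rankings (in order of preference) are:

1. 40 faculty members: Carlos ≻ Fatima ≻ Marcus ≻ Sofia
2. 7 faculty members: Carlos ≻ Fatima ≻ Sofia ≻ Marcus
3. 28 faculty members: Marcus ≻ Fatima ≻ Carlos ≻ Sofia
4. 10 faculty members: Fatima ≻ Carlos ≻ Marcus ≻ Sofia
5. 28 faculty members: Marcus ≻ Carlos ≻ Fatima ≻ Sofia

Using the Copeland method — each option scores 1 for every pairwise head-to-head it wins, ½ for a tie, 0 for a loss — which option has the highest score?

Sofia: loses to Carlos, Fatima, and Marcus → score 0.
Carlos: beats Sofia, Fatima, and Marcus → score 3.
Fatima: beats Sofia and Marcus; loses to Carlos → score 2.
Marcus: beats Sofia; loses to Carlos and Fatima → score 1.
Carlos has the best pairwise record.

Carlos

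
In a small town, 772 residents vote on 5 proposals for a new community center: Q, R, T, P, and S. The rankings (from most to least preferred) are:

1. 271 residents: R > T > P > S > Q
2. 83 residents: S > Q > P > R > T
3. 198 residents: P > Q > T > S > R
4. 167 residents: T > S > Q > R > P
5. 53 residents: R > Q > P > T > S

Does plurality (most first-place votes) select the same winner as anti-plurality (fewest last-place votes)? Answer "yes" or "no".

no

Plurality — first-place votes: Q 0, R 324, T 167, P 198, S 83. Winner: R.
Anti-plurality — last-place votes: Q 271, R 198, T 83, P 167, S 53. Winner: S.
The two methods disagree.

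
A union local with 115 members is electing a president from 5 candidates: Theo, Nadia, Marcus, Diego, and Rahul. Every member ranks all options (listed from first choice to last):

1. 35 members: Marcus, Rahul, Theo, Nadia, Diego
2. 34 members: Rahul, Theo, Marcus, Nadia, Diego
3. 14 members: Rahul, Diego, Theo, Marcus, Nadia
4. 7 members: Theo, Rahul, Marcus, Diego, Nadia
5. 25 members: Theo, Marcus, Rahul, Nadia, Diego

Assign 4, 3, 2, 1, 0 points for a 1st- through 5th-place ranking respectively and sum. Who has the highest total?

Rahul

Theo: 35·2 + 34·3 + 14·2 + 7·4 + 25·4 = 328
Nadia: 35·1 + 34·1 + 14·0 + 7·0 + 25·1 = 94
Marcus: 35·4 + 34·2 + 14·1 + 7·2 + 25·3 = 311
Diego: 35·0 + 34·0 + 14·3 + 7·1 + 25·0 = 49
Rahul: 35·3 + 34·4 + 14·4 + 7·3 + 25·2 = 368
Rahul has the highest Borda score (368).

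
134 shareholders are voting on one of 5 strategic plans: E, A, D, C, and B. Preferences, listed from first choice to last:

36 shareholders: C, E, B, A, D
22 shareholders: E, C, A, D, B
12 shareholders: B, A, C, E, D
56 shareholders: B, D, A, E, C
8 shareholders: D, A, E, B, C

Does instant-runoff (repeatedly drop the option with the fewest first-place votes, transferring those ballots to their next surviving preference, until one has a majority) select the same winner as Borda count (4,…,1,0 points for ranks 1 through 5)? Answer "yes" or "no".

yes

Instant-runoff — R1 E 22, A 0, D 8, C 36, B 68 (B winner). Winner: B.
Borda — scores: E 280, A 252, D 222, C 234, B 352. Winner: B.
The two methods agree.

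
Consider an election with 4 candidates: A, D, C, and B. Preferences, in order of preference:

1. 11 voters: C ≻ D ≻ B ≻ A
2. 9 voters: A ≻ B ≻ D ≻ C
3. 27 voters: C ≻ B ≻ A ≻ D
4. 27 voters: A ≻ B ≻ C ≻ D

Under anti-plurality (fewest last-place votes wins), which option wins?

Last-place votes: A 11, D 54, C 9, B 0.
B is ranked last by the fewest voters, so B wins.

B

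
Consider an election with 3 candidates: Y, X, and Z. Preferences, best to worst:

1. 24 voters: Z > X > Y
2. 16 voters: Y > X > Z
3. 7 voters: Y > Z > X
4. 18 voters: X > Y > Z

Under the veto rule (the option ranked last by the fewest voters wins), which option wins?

X

Last-place votes: Y 24, X 7, Z 34.
X is ranked last by the fewest voters, so X wins.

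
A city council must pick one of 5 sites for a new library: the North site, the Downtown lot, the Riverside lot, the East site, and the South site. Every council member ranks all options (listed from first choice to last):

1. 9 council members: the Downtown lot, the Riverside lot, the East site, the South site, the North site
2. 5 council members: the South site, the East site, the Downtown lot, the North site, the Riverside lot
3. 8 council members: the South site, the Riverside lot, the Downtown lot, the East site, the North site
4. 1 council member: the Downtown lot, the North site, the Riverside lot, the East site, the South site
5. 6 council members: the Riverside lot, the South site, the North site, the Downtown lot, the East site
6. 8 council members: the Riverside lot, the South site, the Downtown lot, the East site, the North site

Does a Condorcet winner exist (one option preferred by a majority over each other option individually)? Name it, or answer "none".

the Riverside lot

the Riverside lot vs the North site: 31–6 for the Riverside lot.
the Riverside lot vs the Downtown lot: 22–15 for the Riverside lot.
the Riverside lot vs the East site: 32–5 for the Riverside lot.
the Riverside lot vs the South site: 24–13 for the Riverside lot.
the Riverside lot beats every other option head-to-head.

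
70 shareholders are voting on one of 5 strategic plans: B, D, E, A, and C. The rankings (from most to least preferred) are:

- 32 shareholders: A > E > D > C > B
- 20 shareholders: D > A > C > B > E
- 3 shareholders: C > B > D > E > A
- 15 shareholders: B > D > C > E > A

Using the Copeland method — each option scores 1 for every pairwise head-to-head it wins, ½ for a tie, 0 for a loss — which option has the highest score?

B: beats E; loses to D, A, and C → score 1.
D: beats B, E, A, and C → score 4.
E: loses to B, D, A, and C → score 0.
A: beats B, E, and C; loses to D → score 3.
C: beats B and E; loses to D and A → score 2.
D has the best pairwise record.

D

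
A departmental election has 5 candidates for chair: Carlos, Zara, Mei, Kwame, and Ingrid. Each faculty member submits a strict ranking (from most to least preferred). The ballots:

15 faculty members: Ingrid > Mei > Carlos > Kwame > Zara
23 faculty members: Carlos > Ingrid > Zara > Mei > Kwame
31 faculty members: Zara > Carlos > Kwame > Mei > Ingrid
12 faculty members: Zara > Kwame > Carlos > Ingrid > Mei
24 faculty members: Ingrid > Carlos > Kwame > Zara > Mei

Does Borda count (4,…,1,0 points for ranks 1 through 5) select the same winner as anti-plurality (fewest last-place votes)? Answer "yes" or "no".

yes

Borda — scores: Carlos 311, Zara 242, Mei 99, Kwame 161, Ingrid 237. Winner: Carlos.
Anti-plurality — last-place votes: Carlos 0, Zara 15, Mei 36, Kwame 23, Ingrid 31. Winner: Carlos.
The two methods agree.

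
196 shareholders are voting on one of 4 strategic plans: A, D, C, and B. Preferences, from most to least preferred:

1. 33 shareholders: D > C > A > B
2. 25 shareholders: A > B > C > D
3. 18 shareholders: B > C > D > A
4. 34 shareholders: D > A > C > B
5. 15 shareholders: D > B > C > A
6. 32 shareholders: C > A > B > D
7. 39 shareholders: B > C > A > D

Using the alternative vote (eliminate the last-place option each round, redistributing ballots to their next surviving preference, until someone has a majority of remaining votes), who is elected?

B

Round 1: A 25, D 82, C 32, B 57. Eliminate A.
Round 2: D 82, C 32, B 82. Eliminate C.
Round 3: D 82, B 114. B has a majority.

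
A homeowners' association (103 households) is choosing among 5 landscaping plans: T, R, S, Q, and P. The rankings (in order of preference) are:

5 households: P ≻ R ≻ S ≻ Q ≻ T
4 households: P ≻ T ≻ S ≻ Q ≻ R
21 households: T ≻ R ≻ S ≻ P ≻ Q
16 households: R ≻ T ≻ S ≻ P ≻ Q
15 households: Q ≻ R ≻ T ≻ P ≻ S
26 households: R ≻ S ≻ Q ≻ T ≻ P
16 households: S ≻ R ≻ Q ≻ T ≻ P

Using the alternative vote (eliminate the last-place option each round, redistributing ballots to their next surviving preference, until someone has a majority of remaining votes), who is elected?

R

Round 1: T 21, R 42, S 16, Q 15, P 9. Eliminate P.
Round 2: T 25, R 47, S 16, Q 15. Eliminate Q.
Round 3: T 25, R 62, S 16. R has a majority.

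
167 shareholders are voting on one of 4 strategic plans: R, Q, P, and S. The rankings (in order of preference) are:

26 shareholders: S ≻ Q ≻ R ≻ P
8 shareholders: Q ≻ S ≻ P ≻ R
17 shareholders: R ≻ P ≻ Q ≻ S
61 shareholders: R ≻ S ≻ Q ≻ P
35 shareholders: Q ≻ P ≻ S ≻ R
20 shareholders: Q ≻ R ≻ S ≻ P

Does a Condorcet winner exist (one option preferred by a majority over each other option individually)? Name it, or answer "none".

Checking pairwise contests:
Q beats R 89–78.
S beats Q 87–80.
R beats P 124–43.
R beats S 98–69.
Every option loses at least one head-to-head, so there is no Condorcet winner.

none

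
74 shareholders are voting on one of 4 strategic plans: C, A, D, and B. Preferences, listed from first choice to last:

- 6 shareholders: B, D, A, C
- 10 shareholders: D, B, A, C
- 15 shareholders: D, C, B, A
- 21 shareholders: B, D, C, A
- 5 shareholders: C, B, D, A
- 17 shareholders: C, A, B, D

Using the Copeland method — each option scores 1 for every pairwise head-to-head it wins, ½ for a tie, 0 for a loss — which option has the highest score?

C: beats A; ties B; loses to D → score 1.5.
A: loses to C, D, and B → score 0.
D: beats C and A; loses to B → score 2.
B: beats A and D; ties C → score 2.5.
B has the best pairwise record.

B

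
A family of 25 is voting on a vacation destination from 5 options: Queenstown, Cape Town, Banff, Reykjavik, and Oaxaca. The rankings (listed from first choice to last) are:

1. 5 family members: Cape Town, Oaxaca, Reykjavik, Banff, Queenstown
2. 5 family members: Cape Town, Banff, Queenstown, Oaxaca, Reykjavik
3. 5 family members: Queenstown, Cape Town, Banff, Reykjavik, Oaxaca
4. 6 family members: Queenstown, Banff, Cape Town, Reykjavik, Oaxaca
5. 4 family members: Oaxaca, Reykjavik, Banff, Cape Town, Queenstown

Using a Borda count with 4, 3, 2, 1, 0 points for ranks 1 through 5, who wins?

Queenstown: 5·0 + 5·2 + 5·4 + 6·4 + 4·0 = 54
Cape Town: 5·4 + 5·4 + 5·3 + 6·2 + 4·1 = 71
Banff: 5·1 + 5·3 + 5·2 + 6·3 + 4·2 = 56
Reykjavik: 5·2 + 5·0 + 5·1 + 6·1 + 4·3 = 33
Oaxaca: 5·3 + 5·1 + 5·0 + 6·0 + 4·4 = 36
Cape Town has the highest Borda score (71).

Cape Town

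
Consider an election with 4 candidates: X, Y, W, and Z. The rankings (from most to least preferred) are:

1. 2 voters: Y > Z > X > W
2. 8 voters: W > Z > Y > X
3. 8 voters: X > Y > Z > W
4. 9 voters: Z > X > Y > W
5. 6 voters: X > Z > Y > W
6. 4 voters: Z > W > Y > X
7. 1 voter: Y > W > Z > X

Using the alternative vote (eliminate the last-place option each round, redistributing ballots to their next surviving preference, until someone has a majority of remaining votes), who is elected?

Round 1: X 14, Y 3, W 8, Z 13. Eliminate Y.
Round 2: X 14, W 9, Z 15. Eliminate W.
Round 3: X 14, Z 24. Z has a majority.

Z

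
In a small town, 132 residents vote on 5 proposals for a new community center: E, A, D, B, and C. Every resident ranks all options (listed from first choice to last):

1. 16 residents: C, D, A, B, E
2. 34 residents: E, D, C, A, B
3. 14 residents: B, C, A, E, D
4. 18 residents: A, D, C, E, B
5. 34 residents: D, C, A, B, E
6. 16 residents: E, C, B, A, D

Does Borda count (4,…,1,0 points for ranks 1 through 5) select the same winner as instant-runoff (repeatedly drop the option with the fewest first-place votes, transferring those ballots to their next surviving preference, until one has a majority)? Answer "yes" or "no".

Borda — scores: E 232, A 250, D 340, B 138, C 360. Winner: C.
Instant-runoff — R1 E 50, A 18, D 34, B 14, C 16 (B out); R2 E 50, A 18, D 34, C 30 (A out); R3 E 50, D 52, C 30 (C out); R4 E 64, D 68 (D winner). Winner: D.
The two methods disagree.

no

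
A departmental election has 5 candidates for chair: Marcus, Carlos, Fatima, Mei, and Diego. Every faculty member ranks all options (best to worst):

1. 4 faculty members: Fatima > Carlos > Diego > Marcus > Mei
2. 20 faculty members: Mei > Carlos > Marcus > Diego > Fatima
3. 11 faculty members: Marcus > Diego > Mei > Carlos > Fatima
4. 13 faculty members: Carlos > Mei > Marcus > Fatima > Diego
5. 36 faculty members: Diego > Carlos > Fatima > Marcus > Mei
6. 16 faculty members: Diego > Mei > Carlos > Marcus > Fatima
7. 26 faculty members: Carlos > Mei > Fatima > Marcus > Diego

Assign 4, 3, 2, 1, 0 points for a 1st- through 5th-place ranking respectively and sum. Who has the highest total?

Carlos

Marcus: 4·1 + 20·2 + 11·4 + 13·2 + 36·1 + 16·1 + 26·1 = 192
Carlos: 4·3 + 20·3 + 11·1 + 13·4 + 36·3 + 16·2 + 26·4 = 379
Fatima: 4·4 + 20·0 + 11·0 + 13·1 + 36·2 + 16·0 + 26·2 = 153
Mei: 4·0 + 20·4 + 11·2 + 13·3 + 36·0 + 16·3 + 26·3 = 267
Diego: 4·2 + 20·1 + 11·3 + 13·0 + 36·4 + 16·4 + 26·0 = 269
Carlos has the highest Borda score (379).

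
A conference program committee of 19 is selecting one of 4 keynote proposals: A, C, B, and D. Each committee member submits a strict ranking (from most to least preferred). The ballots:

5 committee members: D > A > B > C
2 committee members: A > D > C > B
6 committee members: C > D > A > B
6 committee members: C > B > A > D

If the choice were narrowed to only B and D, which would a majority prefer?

D

Voters preferring B to D: 6; preferring D to B: 13.
D wins the head-to-head.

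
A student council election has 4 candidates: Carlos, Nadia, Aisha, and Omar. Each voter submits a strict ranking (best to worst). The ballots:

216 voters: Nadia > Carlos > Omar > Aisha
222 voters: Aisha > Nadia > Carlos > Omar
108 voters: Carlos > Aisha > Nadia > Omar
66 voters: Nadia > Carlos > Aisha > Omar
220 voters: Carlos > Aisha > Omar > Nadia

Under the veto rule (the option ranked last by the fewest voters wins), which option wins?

Last-place votes: Carlos 0, Nadia 220, Aisha 216, Omar 396.
Carlos is ranked last by the fewest voters, so Carlos wins.

Carlos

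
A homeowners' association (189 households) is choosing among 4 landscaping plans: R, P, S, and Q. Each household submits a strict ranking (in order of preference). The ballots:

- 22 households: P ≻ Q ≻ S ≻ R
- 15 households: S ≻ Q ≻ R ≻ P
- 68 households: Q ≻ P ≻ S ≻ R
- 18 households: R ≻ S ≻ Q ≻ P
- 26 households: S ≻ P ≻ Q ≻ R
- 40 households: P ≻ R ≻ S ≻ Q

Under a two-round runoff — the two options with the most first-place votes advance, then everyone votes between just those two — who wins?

Q

Round 1 first-place votes: R 18, P 62, S 41, Q 68.
Q and P advance.
Runoff: Q is preferred to P by 101 voters; P by 88.
Q wins the runoff.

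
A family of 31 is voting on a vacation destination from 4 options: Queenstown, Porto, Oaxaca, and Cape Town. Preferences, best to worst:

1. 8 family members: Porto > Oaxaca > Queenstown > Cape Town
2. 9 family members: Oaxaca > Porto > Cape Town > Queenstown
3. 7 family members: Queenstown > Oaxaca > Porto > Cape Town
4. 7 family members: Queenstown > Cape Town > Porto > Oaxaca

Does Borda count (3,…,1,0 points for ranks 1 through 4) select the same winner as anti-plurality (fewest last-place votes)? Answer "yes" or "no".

Borda — scores: Queenstown 50, Porto 56, Oaxaca 57, Cape Town 23. Winner: Oaxaca.
Anti-plurality — last-place votes: Queenstown 9, Porto 0, Oaxaca 7, Cape Town 15. Winner: Porto.
The two methods disagree.

no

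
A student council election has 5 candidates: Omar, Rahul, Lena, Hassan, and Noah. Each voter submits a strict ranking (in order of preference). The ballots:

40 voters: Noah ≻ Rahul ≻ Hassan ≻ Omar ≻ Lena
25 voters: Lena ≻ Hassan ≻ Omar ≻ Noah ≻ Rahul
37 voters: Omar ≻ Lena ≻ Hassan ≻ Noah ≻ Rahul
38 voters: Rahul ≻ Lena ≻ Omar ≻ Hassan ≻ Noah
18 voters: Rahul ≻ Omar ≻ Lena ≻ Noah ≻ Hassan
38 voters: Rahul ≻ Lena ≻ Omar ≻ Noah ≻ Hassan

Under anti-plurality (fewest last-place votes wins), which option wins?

Last-place votes: Omar 0, Rahul 62, Lena 40, Hassan 56, Noah 38.
Omar is ranked last by the fewest voters, so Omar wins.

Omar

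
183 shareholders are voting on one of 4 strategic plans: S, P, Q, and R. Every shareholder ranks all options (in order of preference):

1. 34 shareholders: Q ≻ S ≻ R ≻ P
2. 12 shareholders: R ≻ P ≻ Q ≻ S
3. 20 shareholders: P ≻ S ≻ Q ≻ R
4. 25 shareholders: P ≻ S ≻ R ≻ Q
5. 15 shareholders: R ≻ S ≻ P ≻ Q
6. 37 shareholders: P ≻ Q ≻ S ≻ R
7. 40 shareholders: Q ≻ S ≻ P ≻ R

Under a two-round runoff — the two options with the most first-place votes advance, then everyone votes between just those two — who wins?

P

Round 1 first-place votes: S 0, P 82, Q 74, R 27.
P and Q advance.
Runoff: P is preferred to Q by 109 voters; Q by 74.
P wins the runoff.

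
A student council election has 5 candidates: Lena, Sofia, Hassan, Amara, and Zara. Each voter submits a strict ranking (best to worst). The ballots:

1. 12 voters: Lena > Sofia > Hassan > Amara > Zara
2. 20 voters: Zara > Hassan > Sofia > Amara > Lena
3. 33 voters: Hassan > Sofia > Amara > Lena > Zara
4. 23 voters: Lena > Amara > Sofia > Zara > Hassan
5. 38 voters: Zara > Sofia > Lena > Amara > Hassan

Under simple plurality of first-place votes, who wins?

Zara

First-place votes: Lena 35, Sofia 0, Hassan 33, Amara 0, Zara 58.
Zara has the most first-place votes.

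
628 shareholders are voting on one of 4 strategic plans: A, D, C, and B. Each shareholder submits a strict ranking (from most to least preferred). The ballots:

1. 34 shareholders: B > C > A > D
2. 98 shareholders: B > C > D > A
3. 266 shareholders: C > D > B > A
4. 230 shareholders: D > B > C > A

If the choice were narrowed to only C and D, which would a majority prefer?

Voters preferring C to D: 398; preferring D to C: 230.
C wins the head-to-head.

C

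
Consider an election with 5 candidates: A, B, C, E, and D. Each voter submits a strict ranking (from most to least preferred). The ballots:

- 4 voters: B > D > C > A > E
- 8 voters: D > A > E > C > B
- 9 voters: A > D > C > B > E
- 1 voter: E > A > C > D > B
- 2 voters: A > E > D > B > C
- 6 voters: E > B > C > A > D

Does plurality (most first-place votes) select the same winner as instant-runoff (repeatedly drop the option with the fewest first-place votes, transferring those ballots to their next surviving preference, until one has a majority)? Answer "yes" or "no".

Plurality — first-place votes: A 11, B 4, C 0, E 7, D 8. Winner: A.
Instant-runoff — R1 A 11, B 4, C 0, E 7, D 8 (C out); R2 A 11, B 4, E 7, D 8 (B out); R3 A 11, E 7, D 12 (E out); R4 A 18, D 12 (A winner). Winner: A.
The two methods agree.

yes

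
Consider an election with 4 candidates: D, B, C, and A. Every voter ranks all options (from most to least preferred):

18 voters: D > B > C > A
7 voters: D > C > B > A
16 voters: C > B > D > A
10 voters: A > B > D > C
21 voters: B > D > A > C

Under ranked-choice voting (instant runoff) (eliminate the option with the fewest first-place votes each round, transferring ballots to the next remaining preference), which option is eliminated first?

Round 1: D 25, B 21, C 16, A 10. Eliminate A.

A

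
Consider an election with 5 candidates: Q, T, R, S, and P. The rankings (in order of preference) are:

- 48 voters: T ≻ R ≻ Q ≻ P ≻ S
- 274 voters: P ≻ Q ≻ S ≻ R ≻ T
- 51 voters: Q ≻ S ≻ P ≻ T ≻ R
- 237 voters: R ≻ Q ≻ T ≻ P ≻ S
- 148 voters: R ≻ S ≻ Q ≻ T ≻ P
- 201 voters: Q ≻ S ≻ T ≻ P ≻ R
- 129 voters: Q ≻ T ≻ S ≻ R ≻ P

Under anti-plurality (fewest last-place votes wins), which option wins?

Last-place votes: Q 0, T 274, R 252, S 285, P 277.
Q is ranked last by the fewest voters, so Q wins.

Q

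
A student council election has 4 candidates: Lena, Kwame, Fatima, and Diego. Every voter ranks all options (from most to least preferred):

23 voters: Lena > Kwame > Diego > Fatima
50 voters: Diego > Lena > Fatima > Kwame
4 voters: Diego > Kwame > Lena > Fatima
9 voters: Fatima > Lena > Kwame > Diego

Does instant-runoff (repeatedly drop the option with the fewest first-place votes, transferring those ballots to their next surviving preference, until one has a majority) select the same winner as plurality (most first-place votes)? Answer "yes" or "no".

yes

Instant-runoff — R1 Lena 23, Kwame 0, Fatima 9, Diego 54 (Diego winner). Winner: Diego.
Plurality — first-place votes: Lena 23, Kwame 0, Fatima 9, Diego 54. Winner: Diego.
The two methods agree.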